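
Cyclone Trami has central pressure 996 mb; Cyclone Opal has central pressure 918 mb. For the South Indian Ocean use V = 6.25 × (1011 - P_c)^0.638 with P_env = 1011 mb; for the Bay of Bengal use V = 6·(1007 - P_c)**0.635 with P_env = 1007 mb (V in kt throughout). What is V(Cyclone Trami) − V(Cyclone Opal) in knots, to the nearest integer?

Cyclone Trami: ΔP = 15; V ≈ 6.25 × 15^0.638 ≈ 35.17 kt.
Cyclone Opal: ΔP = 89; V ≈ 6 × 89^0.635 ≈ 103.76 kt.
Difference ≈ 35.17 − 103.76 = -68.59 → -69 kt.

-69 kt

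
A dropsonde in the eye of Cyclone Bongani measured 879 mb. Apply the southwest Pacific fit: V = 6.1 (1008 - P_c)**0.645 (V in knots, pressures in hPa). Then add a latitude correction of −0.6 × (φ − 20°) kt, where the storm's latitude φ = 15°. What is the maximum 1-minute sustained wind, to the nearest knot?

143 kt

ΔP = 1008 − 879 = 129 mb.
129^0.645 ≈ 22.979.
V ≈ 6.1 × 22.979 ≈ 140.2 kt.
Latitude correction: −0.6 × (15 − 20) = 3 kt.
Corrected V ≈ 143.2 kt → 143 kt.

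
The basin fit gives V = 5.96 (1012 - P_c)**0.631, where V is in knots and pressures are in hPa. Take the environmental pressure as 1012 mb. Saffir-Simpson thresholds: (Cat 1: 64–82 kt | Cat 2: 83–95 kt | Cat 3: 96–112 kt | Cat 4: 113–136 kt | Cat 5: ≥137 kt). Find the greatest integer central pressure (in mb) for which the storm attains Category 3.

Category 3 begins at V = 96 kt.
Required ΔP = (96/5.96)^(1/0.631) = 16.107^1.585 ≈ 81.82 mb.
P_c ≤ 1012 − 81.82 = 930.18, so the highest integer P_c is 930 mb.

930 mb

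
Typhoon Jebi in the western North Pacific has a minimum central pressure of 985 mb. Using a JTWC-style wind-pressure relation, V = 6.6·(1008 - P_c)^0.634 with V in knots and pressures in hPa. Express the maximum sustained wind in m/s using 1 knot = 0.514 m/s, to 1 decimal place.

ΔP = 1008 − 985 = 23 mb.
V ≈ 6.6 × 23^0.634 = 6.6 × 7.300 ≈ 48.181 kt.
48.181 × 0.514 ≈ 24.77 m/s → 24.8 m/s.

24.8 m/s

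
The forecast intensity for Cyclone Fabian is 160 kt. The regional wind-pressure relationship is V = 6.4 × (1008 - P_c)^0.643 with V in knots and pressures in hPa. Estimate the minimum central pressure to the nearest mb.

ΔP = (V / 6.4)^(1/0.643) = (160/6.4)^1.555.
160/6.4 = 25.000; 25.000^1.555 ≈ 149.31 mb.
P_c = 1008 − 149.31 = 858.69 ≈ 859 mb.

859 mb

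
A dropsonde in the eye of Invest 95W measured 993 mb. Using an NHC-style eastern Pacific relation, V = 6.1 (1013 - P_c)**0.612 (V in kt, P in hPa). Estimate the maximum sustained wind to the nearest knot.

ΔP = 1013 − 993 = 20 mb.
20^0.612 ≈ 6.255.
V ≈ 6.1 × 6.255 ≈ 38.2 kt.

38 kt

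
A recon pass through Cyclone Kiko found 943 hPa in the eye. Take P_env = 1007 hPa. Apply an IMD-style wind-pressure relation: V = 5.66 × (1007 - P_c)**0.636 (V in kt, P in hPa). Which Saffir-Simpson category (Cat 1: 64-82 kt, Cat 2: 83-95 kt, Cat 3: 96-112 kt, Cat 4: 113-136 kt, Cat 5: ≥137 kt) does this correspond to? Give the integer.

1

ΔP = 1007 − 943 = 64 hPa.
V ≈ 5.66 × 64^0.636 = 5.66 × 14.08 ≈ 80 kt.
80 kt falls in the Category 1 band.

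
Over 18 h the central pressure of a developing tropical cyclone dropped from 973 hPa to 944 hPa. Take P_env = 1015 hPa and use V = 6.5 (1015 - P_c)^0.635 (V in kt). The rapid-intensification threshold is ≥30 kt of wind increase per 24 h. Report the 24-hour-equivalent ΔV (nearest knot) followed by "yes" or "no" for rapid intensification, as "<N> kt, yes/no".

V₁: ΔP = 42, V ≈ 6.5 × 42^0.635 ≈ 69.77 kt.
V₂: ΔP = 71, V ≈ 6.5 × 71^0.635 ≈ 97.38 kt.
ΔV over 18 h = 27.61 kt → 24 h equivalent = 27.61 × 24/18 ≈ 36.81 kt.
37 kt ≥ 30 kt ⇒ rapid intensification.

37 kt, yes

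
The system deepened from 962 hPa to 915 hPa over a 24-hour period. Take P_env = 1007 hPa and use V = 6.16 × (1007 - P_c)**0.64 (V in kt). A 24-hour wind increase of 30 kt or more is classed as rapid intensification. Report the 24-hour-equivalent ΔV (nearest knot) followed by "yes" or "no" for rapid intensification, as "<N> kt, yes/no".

41 kt, yes

V₁: ΔP = 45, V ≈ 6.16 × 45^0.64 ≈ 70.41 kt.
V₂: ΔP = 92, V ≈ 6.16 × 92^0.64 ≈ 111.28 kt.
ΔV over 24 h = 40.87 kt → 24 h equivalent = 40.87 × 24/24 ≈ 40.87 kt.
41 kt ≥ 30 kt ⇒ rapid intensification.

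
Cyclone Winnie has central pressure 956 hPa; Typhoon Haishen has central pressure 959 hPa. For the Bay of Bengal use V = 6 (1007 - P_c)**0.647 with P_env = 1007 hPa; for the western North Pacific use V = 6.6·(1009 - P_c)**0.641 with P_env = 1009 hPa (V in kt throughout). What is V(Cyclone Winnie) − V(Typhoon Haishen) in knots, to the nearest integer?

-5 kt

Cyclone Winnie: ΔP = 51; V ≈ 6 × 51^0.647 ≈ 76.37 kt.
Typhoon Haishen: ΔP = 50; V ≈ 6.6 × 50^0.641 ≈ 81.02 kt.
Difference ≈ 76.37 − 81.02 = -4.65 → -5 kt.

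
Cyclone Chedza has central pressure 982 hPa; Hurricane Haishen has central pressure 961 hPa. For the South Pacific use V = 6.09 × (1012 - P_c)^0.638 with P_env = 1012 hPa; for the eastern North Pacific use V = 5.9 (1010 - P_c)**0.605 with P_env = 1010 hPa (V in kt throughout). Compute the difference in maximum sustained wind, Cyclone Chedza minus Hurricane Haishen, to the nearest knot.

Cyclone Chedza: ΔP = 30; V ≈ 6.09 × 30^0.638 ≈ 53.34 kt.
Hurricane Haishen: ΔP = 49; V ≈ 5.9 × 49^0.605 ≈ 62.15 kt.
Difference ≈ 53.34 − 62.15 = -8.81 → -9 kt.

-9 kt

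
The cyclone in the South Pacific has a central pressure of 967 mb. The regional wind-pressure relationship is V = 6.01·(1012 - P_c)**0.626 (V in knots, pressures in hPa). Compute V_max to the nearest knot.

65 kt

ΔP = 1012 − 967 = 45 mb.
45^0.626 ≈ 10.837.
V ≈ 6.01 × 10.837 ≈ 65.1 kt.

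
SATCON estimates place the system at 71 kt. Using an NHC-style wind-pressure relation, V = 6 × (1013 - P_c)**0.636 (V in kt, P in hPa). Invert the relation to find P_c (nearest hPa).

ΔP = (V / 6)^(1/0.636) = (71/6)^1.572.
71/6 = 11.833; 11.833^1.572 ≈ 48.67 hPa.
P_c = 1013 − 48.67 = 964.33 ≈ 964 hPa.

964 hPa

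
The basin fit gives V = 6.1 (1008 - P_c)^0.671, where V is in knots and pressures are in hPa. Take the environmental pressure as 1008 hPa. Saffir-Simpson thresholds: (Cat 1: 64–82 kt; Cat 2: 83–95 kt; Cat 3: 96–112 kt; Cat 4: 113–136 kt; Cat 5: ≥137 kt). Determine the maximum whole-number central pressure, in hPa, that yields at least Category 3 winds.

947 hPa

Category 3 begins at V = 96 kt.
Required ΔP = (96/6.1)^(1/0.671) = 15.738^1.490 ≈ 60.79 hPa.
P_c ≤ 1008 − 60.79 = 947.21, so the highest integer P_c is 947 hPa.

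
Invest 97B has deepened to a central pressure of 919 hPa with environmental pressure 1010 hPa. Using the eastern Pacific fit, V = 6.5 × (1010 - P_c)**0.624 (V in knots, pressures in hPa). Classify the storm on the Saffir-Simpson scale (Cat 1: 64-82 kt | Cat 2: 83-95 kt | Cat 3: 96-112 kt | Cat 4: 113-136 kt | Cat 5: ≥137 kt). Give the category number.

3

ΔP = 1010 − 919 = 91 hPa.
V ≈ 6.5 × 91^0.624 = 6.5 × 16.69 ≈ 108 kt.
108 kt falls in the Category 3 band.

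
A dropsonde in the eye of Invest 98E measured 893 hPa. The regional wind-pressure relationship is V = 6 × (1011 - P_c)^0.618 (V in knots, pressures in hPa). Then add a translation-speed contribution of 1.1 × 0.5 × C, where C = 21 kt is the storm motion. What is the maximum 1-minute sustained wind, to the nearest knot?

126 kt

ΔP = 1011 − 893 = 118 hPa.
118^0.618 ≈ 19.073.
V ≈ 6 × 19.073 ≈ 114.4 kt.
Translation term: 1.1 × 0.5 × 21 = 11.55 kt.
Corrected V ≈ 125.95 kt → 126 kt.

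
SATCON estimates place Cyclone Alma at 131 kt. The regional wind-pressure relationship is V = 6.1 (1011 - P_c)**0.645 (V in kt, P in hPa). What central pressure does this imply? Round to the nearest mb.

ΔP = (V / 6.1)^(1/0.645) = (131/6.1)^1.550.
131/6.1 = 21.475; 21.475^1.550 ≈ 116.15 mb.
P_c = 1011 − 116.15 = 894.85 ≈ 895 mb.

895 mb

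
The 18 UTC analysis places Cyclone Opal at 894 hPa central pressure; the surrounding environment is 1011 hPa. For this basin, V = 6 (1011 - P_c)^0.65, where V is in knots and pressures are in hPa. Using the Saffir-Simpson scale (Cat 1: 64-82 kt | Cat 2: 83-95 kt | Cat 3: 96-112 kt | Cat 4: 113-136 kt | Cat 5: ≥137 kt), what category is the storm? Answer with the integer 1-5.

4

ΔP = 1011 − 894 = 117 hPa.
V ≈ 6 × 117^0.65 = 6 × 22.10 ≈ 133 kt.
133 kt falls in the Category 4 band.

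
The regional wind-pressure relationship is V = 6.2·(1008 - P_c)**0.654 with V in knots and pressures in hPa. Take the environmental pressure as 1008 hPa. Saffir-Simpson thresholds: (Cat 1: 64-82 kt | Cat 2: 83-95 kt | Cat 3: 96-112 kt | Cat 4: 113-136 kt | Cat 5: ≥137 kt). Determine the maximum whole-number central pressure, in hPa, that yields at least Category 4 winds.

Category 4 begins at V = 113 kt.
Required ΔP = (113/6.2)^(1/0.654) = 18.226^1.529 ≈ 84.66 hPa.
P_c ≤ 1008 − 84.66 = 923.34, so the highest integer P_c is 923 hPa.

923 hPa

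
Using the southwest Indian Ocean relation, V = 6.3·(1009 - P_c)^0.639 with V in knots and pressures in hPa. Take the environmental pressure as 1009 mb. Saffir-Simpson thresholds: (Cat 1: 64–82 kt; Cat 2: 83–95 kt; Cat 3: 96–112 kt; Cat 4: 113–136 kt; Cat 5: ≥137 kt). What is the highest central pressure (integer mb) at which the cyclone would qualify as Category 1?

971 mb

Category 1 begins at V = 64 kt.
Required ΔP = (64/6.3)^(1/0.639) = 10.159^1.565 ≈ 37.64 mb.
P_c ≤ 1009 − 37.64 = 971.36, so the highest integer P_c is 971 mb.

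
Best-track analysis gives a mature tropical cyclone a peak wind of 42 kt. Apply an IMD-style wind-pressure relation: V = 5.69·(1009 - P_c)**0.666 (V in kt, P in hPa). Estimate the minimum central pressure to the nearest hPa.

ΔP = (V / 5.69)^(1/0.666) = (42/5.69)^1.502.
42/5.69 = 7.381; 7.381^1.502 ≈ 20.11 hPa.
P_c = 1009 − 20.11 = 988.89 ≈ 989 hPa.

989 hPa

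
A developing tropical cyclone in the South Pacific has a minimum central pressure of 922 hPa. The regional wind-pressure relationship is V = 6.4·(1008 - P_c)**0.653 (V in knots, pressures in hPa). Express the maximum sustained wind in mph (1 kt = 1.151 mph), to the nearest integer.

135 mph

ΔP = 1008 − 922 = 86 hPa.
V ≈ 6.4 × 86^0.653 = 6.4 × 18.333 ≈ 117.330 kt.
117.330 × 1.151 ≈ 135.05 mph → 135 mph.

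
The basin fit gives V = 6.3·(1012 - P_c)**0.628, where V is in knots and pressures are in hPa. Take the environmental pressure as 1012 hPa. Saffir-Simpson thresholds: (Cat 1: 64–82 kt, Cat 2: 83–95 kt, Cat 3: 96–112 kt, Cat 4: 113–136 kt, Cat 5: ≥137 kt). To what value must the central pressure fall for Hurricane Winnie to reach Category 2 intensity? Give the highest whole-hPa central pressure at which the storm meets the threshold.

Category 2 begins at V = 83 kt.
Required ΔP = (83/6.3)^(1/0.628) = 13.175^1.592 ≈ 60.68 hPa.
P_c ≤ 1012 − 60.68 = 951.32, so the highest integer P_c is 951 hPa.

951 hPa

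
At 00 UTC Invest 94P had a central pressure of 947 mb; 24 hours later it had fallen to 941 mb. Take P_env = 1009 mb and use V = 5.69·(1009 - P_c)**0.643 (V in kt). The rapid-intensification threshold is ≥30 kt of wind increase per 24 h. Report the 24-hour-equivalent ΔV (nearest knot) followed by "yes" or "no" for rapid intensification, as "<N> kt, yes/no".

5 kt, no

V₁: ΔP = 62, V ≈ 5.69 × 62^0.643 ≈ 80.84 kt.
V₂: ΔP = 68, V ≈ 5.69 × 68^0.643 ≈ 85.79 kt.
ΔV over 24 h = 4.95 kt → 24 h equivalent = 4.95 × 24/24 ≈ 4.95 kt.
5 kt < 30 kt ⇒ not rapid intensification.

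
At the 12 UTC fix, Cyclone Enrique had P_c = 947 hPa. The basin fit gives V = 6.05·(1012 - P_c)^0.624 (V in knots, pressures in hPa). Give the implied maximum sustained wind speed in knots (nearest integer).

82 kt

ΔP = 1012 − 947 = 65 hPa.
65^0.624 ≈ 13.529.
V ≈ 6.05 × 13.529 ≈ 81.8 kt.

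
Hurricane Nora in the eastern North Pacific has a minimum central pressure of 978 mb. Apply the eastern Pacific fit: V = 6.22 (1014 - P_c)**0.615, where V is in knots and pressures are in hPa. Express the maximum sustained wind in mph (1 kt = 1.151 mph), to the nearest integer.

ΔP = 1014 − 978 = 36 mb.
V ≈ 6.22 × 36^0.615 = 6.22 × 9.060 ≈ 56.353 kt.
56.353 × 1.151 ≈ 64.86 mph → 65 mph.

65 mph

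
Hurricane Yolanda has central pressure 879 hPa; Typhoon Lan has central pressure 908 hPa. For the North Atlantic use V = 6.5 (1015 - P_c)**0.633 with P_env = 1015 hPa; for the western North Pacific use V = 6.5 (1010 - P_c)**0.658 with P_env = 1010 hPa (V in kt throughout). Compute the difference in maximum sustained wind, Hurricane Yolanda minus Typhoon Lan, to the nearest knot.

Hurricane Yolanda: ΔP = 136; V ≈ 6.5 × 136^0.633 ≈ 145.69 kt.
Typhoon Lan: ΔP = 102; V ≈ 6.5 × 102^0.658 ≈ 136.32 kt.
Difference ≈ 145.69 − 136.32 = 9.37 → 9 kt.

9 kt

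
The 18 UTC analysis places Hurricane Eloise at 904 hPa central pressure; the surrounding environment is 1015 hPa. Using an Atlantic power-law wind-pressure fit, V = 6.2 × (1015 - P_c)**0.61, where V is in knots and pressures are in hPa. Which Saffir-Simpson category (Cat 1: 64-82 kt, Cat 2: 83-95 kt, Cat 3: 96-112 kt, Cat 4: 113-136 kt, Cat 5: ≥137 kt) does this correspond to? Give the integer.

ΔP = 1015 − 904 = 111 hPa.
V ≈ 6.2 × 111^0.61 = 6.2 × 17.69 ≈ 110 kt.
110 kt falls in the Category 3 band.

3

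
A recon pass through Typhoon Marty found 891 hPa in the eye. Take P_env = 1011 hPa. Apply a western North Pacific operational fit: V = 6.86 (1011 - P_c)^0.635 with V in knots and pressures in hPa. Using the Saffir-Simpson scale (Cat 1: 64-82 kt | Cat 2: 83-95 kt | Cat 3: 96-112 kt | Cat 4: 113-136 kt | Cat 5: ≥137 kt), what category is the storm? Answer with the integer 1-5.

5

ΔP = 1011 − 891 = 120 hPa.
V ≈ 6.86 × 120^0.635 = 6.86 × 20.91 ≈ 143 kt.
143 kt falls in the Category 5 band.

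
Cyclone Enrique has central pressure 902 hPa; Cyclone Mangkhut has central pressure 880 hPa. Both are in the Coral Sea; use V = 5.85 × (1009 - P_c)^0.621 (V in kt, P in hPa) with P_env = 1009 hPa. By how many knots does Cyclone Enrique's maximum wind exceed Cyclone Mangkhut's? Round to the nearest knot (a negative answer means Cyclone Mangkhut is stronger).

Cyclone Enrique: ΔP = 107; V ≈ 5.85 × 107^0.621 ≈ 106.51 kt.
Cyclone Mangkhut: ΔP = 129; V ≈ 5.85 × 129^0.621 ≈ 119.63 kt.
Difference ≈ 106.51 − 119.63 = -13.12 → -13 kt.

-13 kt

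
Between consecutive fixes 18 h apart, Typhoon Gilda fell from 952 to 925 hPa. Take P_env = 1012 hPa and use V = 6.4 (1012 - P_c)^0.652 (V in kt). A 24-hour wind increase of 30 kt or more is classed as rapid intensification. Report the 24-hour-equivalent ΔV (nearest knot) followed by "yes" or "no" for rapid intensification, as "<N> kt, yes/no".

34 kt, yes

V₁: ΔP = 60, V ≈ 6.4 × 60^0.652 ≈ 92.37 kt.
V₂: ΔP = 87, V ≈ 6.4 × 87^0.652 ≈ 117.69 kt.
ΔV over 18 h = 25.32 kt → 24 h equivalent = 25.32 × 24/18 ≈ 33.76 kt.
34 kt ≥ 30 kt ⇒ rapid intensification.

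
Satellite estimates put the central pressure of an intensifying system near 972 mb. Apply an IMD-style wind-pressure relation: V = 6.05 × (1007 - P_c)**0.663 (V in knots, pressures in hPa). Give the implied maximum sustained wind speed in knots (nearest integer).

ΔP = 1007 − 972 = 35 mb.
35^0.663 ≈ 10.561.
V ≈ 6.05 × 10.561 ≈ 63.9 kt.

64 kt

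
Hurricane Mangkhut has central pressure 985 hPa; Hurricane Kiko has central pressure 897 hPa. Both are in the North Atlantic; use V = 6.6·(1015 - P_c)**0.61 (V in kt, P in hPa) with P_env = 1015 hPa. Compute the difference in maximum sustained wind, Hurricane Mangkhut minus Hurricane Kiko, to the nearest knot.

-69 kt

Hurricane Mangkhut: ΔP = 30; V ≈ 6.6 × 30^0.61 ≈ 52.55 kt.
Hurricane Kiko: ΔP = 118; V ≈ 6.6 × 118^0.61 ≈ 121.17 kt.
Difference ≈ 52.55 − 121.17 = -68.62 → -69 kt.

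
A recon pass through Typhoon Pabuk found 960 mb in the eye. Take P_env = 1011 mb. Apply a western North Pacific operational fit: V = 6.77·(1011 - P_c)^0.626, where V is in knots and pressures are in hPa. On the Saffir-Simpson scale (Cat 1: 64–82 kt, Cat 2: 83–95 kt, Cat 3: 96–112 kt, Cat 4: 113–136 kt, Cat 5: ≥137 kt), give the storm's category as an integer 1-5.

ΔP = 1011 − 960 = 51 mb.
V ≈ 6.77 × 51^0.626 = 6.77 × 11.72 ≈ 79 kt.
79 kt falls in the Category 1 band.

1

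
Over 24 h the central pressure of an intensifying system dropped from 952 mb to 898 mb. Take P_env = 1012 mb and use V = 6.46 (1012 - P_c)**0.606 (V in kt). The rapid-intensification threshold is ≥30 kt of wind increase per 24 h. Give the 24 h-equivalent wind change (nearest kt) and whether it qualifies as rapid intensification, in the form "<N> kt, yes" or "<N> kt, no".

V₁: ΔP = 60, V ≈ 6.46 × 60^0.606 ≈ 77.23 kt.
V₂: ΔP = 114, V ≈ 6.46 × 114^0.606 ≈ 113.95 kt.
ΔV over 24 h = 36.72 kt → 24 h equivalent = 36.72 × 24/24 ≈ 36.72 kt.
37 kt ≥ 30 kt ⇒ rapid intensification.

37 kt, yes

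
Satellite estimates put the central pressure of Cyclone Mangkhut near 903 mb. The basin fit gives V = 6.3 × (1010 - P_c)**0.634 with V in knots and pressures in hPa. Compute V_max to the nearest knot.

ΔP = 1010 − 903 = 107 mb.
107^0.634 ≈ 19.348.
V ≈ 6.3 × 19.348 ≈ 121.9 kt.

122 kt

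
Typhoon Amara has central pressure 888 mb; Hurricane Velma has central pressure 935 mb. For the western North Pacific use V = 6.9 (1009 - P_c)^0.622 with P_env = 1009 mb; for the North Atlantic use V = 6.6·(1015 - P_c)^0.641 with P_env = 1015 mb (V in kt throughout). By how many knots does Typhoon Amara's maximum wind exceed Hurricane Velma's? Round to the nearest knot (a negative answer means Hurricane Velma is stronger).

Typhoon Amara: ΔP = 121; V ≈ 6.9 × 121^0.622 ≈ 136.25 kt.
Hurricane Velma: ΔP = 80; V ≈ 6.6 × 80^0.641 ≈ 109.50 kt.
Difference ≈ 136.25 − 109.50 = 26.75 → 27 kt.

27 kt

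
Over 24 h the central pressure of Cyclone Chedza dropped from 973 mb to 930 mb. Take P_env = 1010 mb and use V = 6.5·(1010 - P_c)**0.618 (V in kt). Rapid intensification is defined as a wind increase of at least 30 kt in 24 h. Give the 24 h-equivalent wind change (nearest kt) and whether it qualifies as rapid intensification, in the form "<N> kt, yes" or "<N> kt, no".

V₁: ΔP = 37, V ≈ 6.5 × 37^0.618 ≈ 60.54 kt.
V₂: ΔP = 80, V ≈ 6.5 × 80^0.618 ≈ 97.50 kt.
ΔV over 24 h = 36.96 kt → 24 h equivalent = 36.96 × 24/24 ≈ 36.96 kt.
37 kt ≥ 30 kt ⇒ rapid intensification.

37 kt, yes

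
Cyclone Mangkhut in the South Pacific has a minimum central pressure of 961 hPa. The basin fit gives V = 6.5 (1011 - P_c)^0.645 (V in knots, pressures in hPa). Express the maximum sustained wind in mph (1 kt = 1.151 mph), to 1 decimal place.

93.3 mph

ΔP = 1011 − 961 = 50 hPa.
V ≈ 6.5 × 50^0.645 = 6.5 × 12.469 ≈ 81.049 kt.
81.049 × 1.151 ≈ 93.29 mph → 93.3 mph.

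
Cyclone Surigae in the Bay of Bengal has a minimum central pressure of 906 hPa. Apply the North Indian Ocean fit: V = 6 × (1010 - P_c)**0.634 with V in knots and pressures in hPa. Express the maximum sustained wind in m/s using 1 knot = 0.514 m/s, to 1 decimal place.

58.6 m/s

ΔP = 1010 − 906 = 104 hPa.
V ≈ 6 × 104^0.634 = 6 × 19.002 ≈ 114.012 kt.
114.012 × 0.514 ≈ 58.60 m/s → 58.6 m/s.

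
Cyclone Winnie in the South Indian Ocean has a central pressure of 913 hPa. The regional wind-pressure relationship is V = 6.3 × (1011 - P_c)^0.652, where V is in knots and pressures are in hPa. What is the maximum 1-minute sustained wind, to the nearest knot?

125 kt

ΔP = 1011 − 913 = 98 hPa.
98^0.652 ≈ 19.874.
V ≈ 6.3 × 19.874 ≈ 125.2 kt.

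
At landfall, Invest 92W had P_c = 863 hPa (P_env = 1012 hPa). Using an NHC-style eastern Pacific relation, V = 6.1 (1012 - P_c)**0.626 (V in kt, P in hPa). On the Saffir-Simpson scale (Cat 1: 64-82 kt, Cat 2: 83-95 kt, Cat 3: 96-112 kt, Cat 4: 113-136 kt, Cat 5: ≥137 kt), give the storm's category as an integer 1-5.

5

ΔP = 1012 − 863 = 149 hPa.
V ≈ 6.1 × 149^0.626 = 6.1 × 22.93 ≈ 140 kt.
140 kt falls in the Category 5 band.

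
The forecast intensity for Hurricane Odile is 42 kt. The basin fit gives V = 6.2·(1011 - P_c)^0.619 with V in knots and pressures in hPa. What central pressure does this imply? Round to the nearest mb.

ΔP = (V / 6.2)^(1/0.619) = (42/6.2)^1.616.
42/6.2 = 6.774; 6.774^1.616 ≈ 21.99 mb.
P_c = 1011 − 21.99 = 989.01 ≈ 989 mb.

989 mb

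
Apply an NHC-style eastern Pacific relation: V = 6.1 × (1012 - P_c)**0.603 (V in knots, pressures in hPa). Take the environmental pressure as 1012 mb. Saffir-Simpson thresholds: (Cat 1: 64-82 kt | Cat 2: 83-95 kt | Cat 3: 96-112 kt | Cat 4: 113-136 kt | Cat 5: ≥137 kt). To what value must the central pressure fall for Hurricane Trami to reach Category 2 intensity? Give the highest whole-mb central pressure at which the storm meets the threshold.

936 mb

Category 2 begins at V = 83 kt.
Required ΔP = (83/6.1)^(1/0.603) = 13.607^1.658 ≈ 75.89 mb.
P_c ≤ 1012 − 75.89 = 936.11, so the highest integer P_c is 936 mb.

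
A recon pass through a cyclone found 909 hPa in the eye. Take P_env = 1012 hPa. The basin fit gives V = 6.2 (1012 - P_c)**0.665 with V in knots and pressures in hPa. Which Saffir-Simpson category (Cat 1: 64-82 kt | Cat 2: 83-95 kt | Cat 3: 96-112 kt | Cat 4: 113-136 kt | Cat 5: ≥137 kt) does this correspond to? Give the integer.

4

ΔP = 1012 − 909 = 103 hPa.
V ≈ 6.2 × 103^0.665 = 6.2 × 21.80 ≈ 135 kt.
135 kt falls in the Category 4 band.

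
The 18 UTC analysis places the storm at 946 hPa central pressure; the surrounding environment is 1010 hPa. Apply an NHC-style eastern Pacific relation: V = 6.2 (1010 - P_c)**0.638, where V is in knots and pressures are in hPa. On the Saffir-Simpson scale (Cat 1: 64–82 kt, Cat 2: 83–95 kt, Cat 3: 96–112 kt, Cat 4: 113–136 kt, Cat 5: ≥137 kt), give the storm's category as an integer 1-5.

ΔP = 1010 − 946 = 64 hPa.
V ≈ 6.2 × 64^0.638 = 6.2 × 14.20 ≈ 88 kt.
88 kt falls in the Category 2 band.

2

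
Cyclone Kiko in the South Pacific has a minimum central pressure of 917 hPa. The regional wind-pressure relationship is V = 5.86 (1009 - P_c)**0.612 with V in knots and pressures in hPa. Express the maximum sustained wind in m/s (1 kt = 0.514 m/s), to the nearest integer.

ΔP = 1009 − 917 = 92 hPa.
V ≈ 5.86 × 92^0.612 = 5.86 × 15.916 ≈ 93.269 kt.
93.269 × 0.514 ≈ 47.94 m/s → 48 m/s.

48 m/s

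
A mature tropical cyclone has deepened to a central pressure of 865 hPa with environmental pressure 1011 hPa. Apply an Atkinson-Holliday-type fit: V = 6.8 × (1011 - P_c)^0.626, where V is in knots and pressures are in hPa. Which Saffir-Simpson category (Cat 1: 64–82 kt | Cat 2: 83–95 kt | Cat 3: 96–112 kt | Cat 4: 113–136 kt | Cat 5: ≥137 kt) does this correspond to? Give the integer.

ΔP = 1011 − 865 = 146 hPa.
V ≈ 6.8 × 146^0.626 = 6.8 × 22.64 ≈ 154 kt.
154 kt falls in the Category 5 band.

5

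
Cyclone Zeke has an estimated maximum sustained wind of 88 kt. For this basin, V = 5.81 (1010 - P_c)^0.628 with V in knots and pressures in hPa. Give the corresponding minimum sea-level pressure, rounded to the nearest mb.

ΔP = (V / 5.81)^(1/0.628) = (88/5.81)^1.592.
88/5.81 = 15.146; 15.146^1.592 ≈ 75.77 mb.
P_c = 1010 − 75.77 = 934.23 ≈ 934 mb.

934 mb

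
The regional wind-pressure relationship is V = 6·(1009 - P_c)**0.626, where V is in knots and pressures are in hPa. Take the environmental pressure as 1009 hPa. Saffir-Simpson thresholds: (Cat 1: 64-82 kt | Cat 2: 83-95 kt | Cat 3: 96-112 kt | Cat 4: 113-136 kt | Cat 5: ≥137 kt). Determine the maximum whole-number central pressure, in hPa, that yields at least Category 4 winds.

900 hPa

Category 4 begins at V = 113 kt.
Required ΔP = (113/6)^(1/0.626) = 18.833^1.597 ≈ 108.80 hPa.
P_c ≤ 1009 − 108.80 = 900.20, so the highest integer P_c is 900 hPa.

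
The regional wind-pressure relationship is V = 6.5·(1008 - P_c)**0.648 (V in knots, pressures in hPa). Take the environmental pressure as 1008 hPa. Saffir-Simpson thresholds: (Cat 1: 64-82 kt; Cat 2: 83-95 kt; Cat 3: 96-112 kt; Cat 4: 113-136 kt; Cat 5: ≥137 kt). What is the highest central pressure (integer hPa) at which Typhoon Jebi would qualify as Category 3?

944 hPa

Category 3 begins at V = 96 kt.
Required ΔP = (96/6.5)^(1/0.648) = 14.769^1.543 ≈ 63.76 hPa.
P_c ≤ 1008 − 63.76 = 944.24, so the highest integer P_c is 944 hPa.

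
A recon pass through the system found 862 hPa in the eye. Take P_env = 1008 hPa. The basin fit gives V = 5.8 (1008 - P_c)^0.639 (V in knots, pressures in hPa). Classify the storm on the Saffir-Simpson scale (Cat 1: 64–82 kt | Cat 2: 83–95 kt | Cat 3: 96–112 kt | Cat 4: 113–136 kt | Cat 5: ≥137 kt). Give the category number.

ΔP = 1008 − 862 = 146 hPa.
V ≈ 5.8 × 146^0.639 = 5.8 × 24.16 ≈ 140 kt.
140 kt falls in the Category 5 band.

5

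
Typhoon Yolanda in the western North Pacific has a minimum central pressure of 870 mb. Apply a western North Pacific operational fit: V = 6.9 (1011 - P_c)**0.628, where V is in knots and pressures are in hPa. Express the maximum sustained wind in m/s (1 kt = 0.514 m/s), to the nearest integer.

79 m/s

ΔP = 1011 − 870 = 141 mb.
V ≈ 6.9 × 141^0.628 = 6.9 × 22.372 ≈ 154.369 kt.
154.369 × 0.514 ≈ 79.35 m/s → 79 m/s.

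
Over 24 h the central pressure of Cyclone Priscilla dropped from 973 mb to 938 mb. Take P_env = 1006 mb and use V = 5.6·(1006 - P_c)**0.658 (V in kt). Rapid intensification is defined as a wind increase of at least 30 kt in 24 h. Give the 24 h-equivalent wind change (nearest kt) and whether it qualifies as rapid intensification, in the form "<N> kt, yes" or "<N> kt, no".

34 kt, yes

V₁: ΔP = 33, V ≈ 5.6 × 33^0.658 ≈ 55.89 kt.
V₂: ΔP = 68, V ≈ 5.6 × 68^0.658 ≈ 89.95 kt.
ΔV over 24 h = 34.06 kt → 24 h equivalent = 34.06 × 24/24 ≈ 34.06 kt.
34 kt ≥ 30 kt ⇒ rapid intensification.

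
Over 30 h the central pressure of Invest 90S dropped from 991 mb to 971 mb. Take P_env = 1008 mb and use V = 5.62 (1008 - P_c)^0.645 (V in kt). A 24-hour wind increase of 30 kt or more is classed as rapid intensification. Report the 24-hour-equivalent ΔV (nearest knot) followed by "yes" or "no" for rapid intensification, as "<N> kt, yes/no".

V₁: ΔP = 17, V ≈ 5.62 × 17^0.645 ≈ 34.94 kt.
V₂: ΔP = 37, V ≈ 5.62 × 37^0.645 ≈ 57.71 kt.
ΔV over 30 h = 22.77 kt → 24 h equivalent = 22.77 × 24/30 ≈ 18.22 kt.
18 kt < 30 kt ⇒ not rapid intensification.

18 kt, no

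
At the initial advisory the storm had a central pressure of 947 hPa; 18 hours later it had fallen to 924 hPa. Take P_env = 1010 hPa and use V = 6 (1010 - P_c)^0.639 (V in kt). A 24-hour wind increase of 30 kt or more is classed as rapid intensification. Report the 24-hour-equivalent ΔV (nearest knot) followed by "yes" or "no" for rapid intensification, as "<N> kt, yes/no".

25 kt, no

V₁: ΔP = 63, V ≈ 6 × 63^0.639 ≈ 84.71 kt.
V₂: ΔP = 86, V ≈ 6 × 86^0.639 ≈ 103.35 kt.
ΔV over 18 h = 18.64 kt → 24 h equivalent = 18.64 × 24/18 ≈ 24.85 kt.
25 kt < 30 kt ⇒ not rapid intensification.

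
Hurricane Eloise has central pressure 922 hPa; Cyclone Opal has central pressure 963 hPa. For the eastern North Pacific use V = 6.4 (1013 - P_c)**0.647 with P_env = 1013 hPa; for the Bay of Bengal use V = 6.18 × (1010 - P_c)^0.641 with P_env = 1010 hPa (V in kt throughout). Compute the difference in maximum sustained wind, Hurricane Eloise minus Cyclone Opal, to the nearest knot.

Hurricane Eloise: ΔP = 91; V ≈ 6.4 × 91^0.647 ≈ 118.49 kt.
Cyclone Opal: ΔP = 47; V ≈ 6.18 × 47^0.641 ≈ 72.91 kt.
Difference ≈ 118.49 − 72.91 = 45.58 → 46 kt.

46 kt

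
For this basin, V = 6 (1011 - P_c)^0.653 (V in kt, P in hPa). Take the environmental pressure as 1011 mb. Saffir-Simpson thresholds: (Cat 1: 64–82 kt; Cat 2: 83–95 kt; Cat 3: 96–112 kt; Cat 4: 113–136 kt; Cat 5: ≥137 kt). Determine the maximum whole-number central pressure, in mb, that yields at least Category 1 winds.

973 mb

Category 1 begins at V = 64 kt.
Required ΔP = (64/6)^(1/0.653) = 10.667^1.531 ≈ 37.52 mb.
P_c ≤ 1011 − 37.52 = 973.48, so the highest integer P_c is 973 mb.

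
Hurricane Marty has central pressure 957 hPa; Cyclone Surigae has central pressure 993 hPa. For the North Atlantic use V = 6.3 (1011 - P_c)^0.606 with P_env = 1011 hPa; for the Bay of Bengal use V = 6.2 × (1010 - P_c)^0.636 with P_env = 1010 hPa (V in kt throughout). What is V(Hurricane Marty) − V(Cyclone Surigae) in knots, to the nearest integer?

Hurricane Marty: ΔP = 54; V ≈ 6.3 × 54^0.606 ≈ 70.66 kt.
Cyclone Surigae: ΔP = 17; V ≈ 6.2 × 17^0.636 ≈ 37.58 kt.
Difference ≈ 70.66 − 37.58 = 33.08 → 33 kt.

33 kt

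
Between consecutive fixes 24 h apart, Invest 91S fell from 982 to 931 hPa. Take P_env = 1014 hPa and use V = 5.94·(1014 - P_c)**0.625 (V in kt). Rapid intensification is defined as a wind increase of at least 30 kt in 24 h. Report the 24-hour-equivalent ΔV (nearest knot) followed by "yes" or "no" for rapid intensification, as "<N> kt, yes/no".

42 kt, yes

V₁: ΔP = 32, V ≈ 5.94 × 32^0.625 ≈ 51.82 kt.
V₂: ΔP = 83, V ≈ 5.94 × 83^0.625 ≈ 94.02 kt.
ΔV over 24 h = 42.20 kt → 24 h equivalent = 42.20 × 24/24 ≈ 42.20 kt.
42 kt ≥ 30 kt ⇒ rapid intensification.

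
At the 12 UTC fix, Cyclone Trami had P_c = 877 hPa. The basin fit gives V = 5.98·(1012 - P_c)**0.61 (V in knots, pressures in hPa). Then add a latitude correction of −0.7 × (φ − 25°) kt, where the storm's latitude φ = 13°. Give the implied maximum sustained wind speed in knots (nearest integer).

ΔP = 1012 − 877 = 135 hPa.
135^0.61 ≈ 19.930.
V ≈ 5.98 × 19.930 ≈ 119.2 kt.
Latitude correction: −0.7 × (13 − 25) = 8.4 kt.
Corrected V ≈ 127.6 kt → 128 kt.

128 kt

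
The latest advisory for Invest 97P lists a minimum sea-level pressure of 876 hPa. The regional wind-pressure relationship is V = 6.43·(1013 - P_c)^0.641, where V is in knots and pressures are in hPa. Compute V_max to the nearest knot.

151 kt

ΔP = 1013 − 876 = 137 hPa.
137^0.641 ≈ 23.423.
V ≈ 6.43 × 23.423 ≈ 150.6 kt.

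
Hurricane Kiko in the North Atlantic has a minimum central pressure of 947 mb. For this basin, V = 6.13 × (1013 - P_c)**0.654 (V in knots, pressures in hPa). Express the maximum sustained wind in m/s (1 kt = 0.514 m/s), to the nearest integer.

ΔP = 1013 − 947 = 66 mb.
V ≈ 6.13 × 66^0.654 = 6.13 × 15.488 ≈ 94.938 kt.
94.938 × 0.514 ≈ 48.80 m/s → 49 m/s.

49 m/s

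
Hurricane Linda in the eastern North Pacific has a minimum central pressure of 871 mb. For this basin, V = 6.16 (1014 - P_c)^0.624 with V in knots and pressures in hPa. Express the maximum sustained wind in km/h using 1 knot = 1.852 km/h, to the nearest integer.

ΔP = 1014 − 871 = 143 mb.
V ≈ 6.16 × 143^0.624 = 6.16 × 22.127 ≈ 136.305 kt.
136.305 × 1.852 ≈ 252.44 km/h → 252 km/h.

252 km/h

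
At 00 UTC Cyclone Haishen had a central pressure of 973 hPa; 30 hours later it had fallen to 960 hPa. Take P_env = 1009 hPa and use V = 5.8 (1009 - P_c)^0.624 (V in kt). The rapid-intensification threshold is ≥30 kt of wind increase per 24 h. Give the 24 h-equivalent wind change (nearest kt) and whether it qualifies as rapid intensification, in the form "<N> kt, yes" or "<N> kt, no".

V₁: ΔP = 36, V ≈ 5.8 × 36^0.624 ≈ 54.27 kt.
V₂: ΔP = 49, V ≈ 5.8 × 49^0.624 ≈ 65.78 kt.
ΔV over 30 h = 11.51 kt → 24 h equivalent = 11.51 × 24/30 ≈ 9.21 kt.
9 kt < 30 kt ⇒ not rapid intensification.

9 kt, no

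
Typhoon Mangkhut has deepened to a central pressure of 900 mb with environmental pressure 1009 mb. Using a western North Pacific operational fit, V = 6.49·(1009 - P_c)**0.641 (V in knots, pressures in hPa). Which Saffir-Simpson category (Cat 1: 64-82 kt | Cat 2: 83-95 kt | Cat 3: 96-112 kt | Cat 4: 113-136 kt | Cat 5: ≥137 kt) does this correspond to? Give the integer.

4

ΔP = 1009 − 900 = 109 mb.
V ≈ 6.49 × 109^0.641 = 6.49 × 20.23 ≈ 131 kt.
131 kt falls in the Category 4 band.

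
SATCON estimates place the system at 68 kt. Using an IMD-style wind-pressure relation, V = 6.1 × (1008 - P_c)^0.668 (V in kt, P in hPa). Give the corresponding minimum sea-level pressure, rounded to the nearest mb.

971 mb

ΔP = (V / 6.1)^(1/0.668) = (68/6.1)^1.497.
68/6.1 = 11.148; 11.148^1.497 ≈ 36.95 mb.
P_c = 1008 − 36.95 = 971.05 ≈ 971 mb.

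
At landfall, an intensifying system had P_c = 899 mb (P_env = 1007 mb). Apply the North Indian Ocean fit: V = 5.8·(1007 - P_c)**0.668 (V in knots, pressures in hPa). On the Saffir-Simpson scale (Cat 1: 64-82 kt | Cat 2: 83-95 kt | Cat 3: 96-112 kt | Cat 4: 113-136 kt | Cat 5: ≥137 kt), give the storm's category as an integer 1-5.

ΔP = 1007 − 899 = 108 mb.
V ≈ 5.8 × 108^0.668 = 5.8 × 22.82 ≈ 132 kt.
132 kt falls in the Category 4 band.

4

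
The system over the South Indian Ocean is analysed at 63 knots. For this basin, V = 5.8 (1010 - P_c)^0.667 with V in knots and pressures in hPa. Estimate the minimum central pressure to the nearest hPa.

ΔP = (V / 5.8)^(1/0.667) = (63/5.8)^1.499.
63/5.8 = 10.862; 10.862^1.499 ≈ 35.73 hPa.
P_c = 1010 − 35.73 = 974.27 ≈ 974 hPa.

974 hPa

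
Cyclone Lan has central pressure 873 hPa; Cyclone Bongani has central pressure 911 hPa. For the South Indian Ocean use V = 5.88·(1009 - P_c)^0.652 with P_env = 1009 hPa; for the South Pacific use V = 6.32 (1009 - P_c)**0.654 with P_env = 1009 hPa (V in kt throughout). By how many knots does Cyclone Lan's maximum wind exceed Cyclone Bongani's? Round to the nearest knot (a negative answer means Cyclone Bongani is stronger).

Cyclone Lan: ΔP = 136; V ≈ 5.88 × 136^0.652 ≈ 144.69 kt.
Cyclone Bongani: ΔP = 98; V ≈ 6.32 × 98^0.654 ≈ 126.76 kt.
Difference ≈ 144.69 − 126.76 = 17.93 → 18 kt.

18 kt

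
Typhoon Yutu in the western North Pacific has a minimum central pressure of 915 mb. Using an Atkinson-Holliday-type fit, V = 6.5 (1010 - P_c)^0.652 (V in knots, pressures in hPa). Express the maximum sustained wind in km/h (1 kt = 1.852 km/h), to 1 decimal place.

ΔP = 1010 − 915 = 95 mb.
V ≈ 6.5 × 95^0.652 = 6.5 × 19.475 ≈ 126.587 kt.
126.587 × 1.852 ≈ 234.44 km/h → 234.4 km/h.

234.4 km/h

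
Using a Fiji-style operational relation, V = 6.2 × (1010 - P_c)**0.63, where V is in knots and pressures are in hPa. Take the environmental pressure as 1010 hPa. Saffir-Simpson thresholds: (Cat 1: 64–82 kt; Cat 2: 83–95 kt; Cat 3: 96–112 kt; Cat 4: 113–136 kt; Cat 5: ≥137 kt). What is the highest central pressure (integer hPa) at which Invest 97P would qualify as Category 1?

Category 1 begins at V = 64 kt.
Required ΔP = (64/6.2)^(1/0.63) = 10.323^1.587 ≈ 40.66 hPa.
P_c ≤ 1010 − 40.66 = 969.34, so the highest integer P_c is 969 hPa.

969 hPa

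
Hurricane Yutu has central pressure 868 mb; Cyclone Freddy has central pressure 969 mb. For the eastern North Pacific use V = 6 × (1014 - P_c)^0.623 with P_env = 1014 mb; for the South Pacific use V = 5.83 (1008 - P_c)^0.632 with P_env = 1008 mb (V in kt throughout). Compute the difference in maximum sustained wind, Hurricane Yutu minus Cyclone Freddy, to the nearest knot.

Hurricane Yutu: ΔP = 146; V ≈ 6 × 146^0.623 ≈ 133.83 kt.
Cyclone Freddy: ΔP = 39; V ≈ 5.83 × 39^0.632 ≈ 59.05 kt.
Difference ≈ 133.83 − 59.05 = 74.78 → 75 kt.

75 kt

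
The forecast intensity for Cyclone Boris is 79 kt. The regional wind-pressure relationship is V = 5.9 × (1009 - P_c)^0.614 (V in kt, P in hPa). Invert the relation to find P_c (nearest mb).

941 mb

ΔP = (V / 5.9)^(1/0.614) = (79/5.9)^1.629.
79/5.9 = 13.390; 13.390^1.629 ≈ 68.41 mb.
P_c = 1009 − 68.41 = 940.59 ≈ 941 mb.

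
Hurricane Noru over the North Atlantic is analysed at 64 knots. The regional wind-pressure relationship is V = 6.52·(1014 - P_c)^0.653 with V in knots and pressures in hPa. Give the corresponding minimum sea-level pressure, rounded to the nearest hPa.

981 hPa

ΔP = (V / 6.52)^(1/0.653) = (64/6.52)^1.531.
64/6.52 = 9.816; 9.816^1.531 ≈ 33.04 hPa.
P_c = 1014 − 33.04 = 980.96 ≈ 981 hPa.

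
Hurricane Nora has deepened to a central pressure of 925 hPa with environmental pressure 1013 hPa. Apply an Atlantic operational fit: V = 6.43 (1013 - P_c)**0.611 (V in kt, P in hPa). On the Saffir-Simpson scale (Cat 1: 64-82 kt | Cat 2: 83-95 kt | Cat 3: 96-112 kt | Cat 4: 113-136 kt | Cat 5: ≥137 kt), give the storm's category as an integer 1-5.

3

ΔP = 1013 − 925 = 88 hPa.
V ≈ 6.43 × 88^0.611 = 6.43 × 15.42 ≈ 99 kt.
99 kt falls in the Category 3 band.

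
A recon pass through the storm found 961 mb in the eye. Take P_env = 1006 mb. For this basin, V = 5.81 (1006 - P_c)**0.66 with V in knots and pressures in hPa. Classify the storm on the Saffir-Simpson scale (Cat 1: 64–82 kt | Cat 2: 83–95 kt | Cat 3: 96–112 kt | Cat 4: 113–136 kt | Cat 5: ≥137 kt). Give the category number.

1

ΔP = 1006 − 961 = 45 mb.
V ≈ 5.81 × 45^0.66 = 5.81 × 12.33 ≈ 72 kt.
72 kt falls in the Category 1 band.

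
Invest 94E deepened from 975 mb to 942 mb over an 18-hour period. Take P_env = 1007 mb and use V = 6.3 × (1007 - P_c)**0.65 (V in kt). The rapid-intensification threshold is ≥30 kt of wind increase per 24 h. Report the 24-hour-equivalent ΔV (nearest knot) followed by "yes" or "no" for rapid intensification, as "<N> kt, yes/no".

47 kt, yes

V₁: ΔP = 32, V ≈ 6.3 × 32^0.65 ≈ 59.94 kt.
V₂: ΔP = 65, V ≈ 6.3 × 65^0.65 ≈ 95.00 kt.
ΔV over 18 h = 35.06 kt → 24 h equivalent = 35.06 × 24/18 ≈ 46.75 kt.
47 kt ≥ 30 kt ⇒ rapid intensification.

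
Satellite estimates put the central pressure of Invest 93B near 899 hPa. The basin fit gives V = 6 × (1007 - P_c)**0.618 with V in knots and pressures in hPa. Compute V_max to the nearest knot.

ΔP = 1007 − 899 = 108 hPa.
108^0.618 ≈ 18.057.
V ≈ 6 × 18.057 ≈ 108.3 kt.

108 kt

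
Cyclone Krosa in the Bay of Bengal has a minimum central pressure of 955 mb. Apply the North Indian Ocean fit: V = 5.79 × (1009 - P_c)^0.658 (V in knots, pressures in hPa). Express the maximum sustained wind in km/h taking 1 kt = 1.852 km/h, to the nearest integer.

148 km/h

ΔP = 1009 − 955 = 54 mb.
V ≈ 5.79 × 54^0.658 = 5.79 × 13.801 ≈ 79.909 kt.
79.909 × 1.852 ≈ 147.99 km/h → 148 km/h.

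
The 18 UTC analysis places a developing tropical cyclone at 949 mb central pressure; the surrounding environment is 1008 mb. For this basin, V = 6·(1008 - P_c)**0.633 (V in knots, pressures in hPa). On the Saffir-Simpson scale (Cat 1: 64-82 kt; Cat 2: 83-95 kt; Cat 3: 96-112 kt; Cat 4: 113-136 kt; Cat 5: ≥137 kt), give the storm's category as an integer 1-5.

ΔP = 1008 − 949 = 59 mb.
V ≈ 6 × 59^0.633 = 6 × 13.21 ≈ 79 kt.
79 kt falls in the Category 1 band.

1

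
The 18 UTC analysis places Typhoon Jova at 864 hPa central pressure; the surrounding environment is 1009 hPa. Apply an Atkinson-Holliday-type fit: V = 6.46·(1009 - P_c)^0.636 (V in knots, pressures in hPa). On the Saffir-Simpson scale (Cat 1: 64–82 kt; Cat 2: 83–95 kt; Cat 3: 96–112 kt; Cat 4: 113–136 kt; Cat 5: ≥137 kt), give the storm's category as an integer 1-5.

5

ΔP = 1009 − 864 = 145 hPa.
V ≈ 6.46 × 145^0.636 = 6.46 × 23.69 ≈ 153 kt.
153 kt falls in the Category 5 band.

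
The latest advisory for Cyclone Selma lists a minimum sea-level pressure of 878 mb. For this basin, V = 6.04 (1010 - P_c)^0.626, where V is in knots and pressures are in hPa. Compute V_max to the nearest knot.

128 kt

ΔP = 1010 − 878 = 132 mb.
132^0.626 ≈ 21.256.
V ≈ 6.04 × 21.256 ≈ 128.4 kt.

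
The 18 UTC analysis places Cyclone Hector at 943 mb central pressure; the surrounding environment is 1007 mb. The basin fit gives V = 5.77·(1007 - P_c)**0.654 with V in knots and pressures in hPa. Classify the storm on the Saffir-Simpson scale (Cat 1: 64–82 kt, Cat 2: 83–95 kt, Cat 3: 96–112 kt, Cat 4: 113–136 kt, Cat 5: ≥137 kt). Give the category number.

ΔP = 1007 − 943 = 64 mb.
V ≈ 5.77 × 64^0.654 = 5.77 × 15.18 ≈ 88 kt.
88 kt falls in the Category 2 band.

2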